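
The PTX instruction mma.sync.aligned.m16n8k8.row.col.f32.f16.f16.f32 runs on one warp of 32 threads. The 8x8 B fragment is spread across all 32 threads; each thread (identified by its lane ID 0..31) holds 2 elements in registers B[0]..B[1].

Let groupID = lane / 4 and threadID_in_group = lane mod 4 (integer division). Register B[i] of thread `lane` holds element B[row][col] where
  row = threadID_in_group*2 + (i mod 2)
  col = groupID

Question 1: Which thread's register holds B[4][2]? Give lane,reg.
10,0

c: 2->gid=2  r: 4->tid=2,i&1=0
L=2*4+2=10  i=0=0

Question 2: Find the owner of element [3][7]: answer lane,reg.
c:7=>grp=7  r:3=>tig=1,lo=1
L=7*4+1=29  i=1=1

29,1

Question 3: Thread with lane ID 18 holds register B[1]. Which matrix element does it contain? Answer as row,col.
5,4

lane 18: gid=4 (18/4), tid=2 (18%4)
i=1: r=2*2+1=5, c=gid=4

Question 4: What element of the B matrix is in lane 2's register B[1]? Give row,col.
5,0

2: gid=0,tid=2
[1] (2*2+1,0) = (5,0)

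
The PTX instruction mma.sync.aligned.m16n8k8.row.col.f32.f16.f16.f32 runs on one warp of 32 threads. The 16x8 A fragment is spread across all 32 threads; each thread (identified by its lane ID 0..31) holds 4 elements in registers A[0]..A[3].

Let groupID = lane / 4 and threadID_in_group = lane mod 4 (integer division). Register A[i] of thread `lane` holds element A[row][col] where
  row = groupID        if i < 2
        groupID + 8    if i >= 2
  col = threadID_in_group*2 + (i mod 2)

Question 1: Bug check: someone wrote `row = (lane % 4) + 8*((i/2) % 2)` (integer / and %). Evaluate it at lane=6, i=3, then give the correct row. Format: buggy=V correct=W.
`(lane % 4) + 8*((i/2) % 2)`[6,3]→10
lane 6: G=1 (6/4), T=2 (6%4)
i=3: r=1+8=9, c=2*2+1=5
row: 10 vs 9

buggy=10 correct=9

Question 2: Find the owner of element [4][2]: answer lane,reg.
17,0

r:4=>grp=4,rB=0  c:2=>tig=1,lo=0
L=4*4+1=17  i=0*2+0=0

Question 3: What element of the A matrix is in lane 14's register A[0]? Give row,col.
lane 14⇒14/4=3, 14 mod 4=2
i=0  r:3+0⇒3  c:2·2+0⇒4

3,4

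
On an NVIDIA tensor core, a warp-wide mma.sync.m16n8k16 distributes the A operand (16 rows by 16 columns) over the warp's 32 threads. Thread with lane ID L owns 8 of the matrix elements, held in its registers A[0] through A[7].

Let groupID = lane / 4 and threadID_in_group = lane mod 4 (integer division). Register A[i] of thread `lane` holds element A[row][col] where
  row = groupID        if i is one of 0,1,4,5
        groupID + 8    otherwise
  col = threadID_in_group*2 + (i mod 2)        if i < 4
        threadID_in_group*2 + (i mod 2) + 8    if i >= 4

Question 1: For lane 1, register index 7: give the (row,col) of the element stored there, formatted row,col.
8,11

lane 1⇒1/4=0, 1 mod 4=1
i=7  r:0+8⇒8  c:2·1+1+8⇒11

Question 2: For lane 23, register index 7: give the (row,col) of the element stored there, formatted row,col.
13,15

23: gr=5,th=3
[7] (5+8,3*2+1+8) = (13,15)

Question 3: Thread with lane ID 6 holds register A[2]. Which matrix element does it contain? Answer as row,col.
L=6=>grp=6>>2=1, tig=6&3=2
[2]=>row 1+8=9  col 2·2+0+0=4

9,4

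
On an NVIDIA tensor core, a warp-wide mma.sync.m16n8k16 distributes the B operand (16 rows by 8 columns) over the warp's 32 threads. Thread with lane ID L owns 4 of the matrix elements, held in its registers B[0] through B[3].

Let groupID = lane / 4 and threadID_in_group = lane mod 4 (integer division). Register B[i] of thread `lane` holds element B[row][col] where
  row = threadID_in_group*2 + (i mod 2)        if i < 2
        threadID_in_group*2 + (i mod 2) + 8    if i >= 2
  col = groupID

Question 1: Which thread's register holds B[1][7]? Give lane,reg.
28,1

c: 7->gid=7  r: 1->r8=0,tid=0,i&1=1
L=7*4+0=28  i=0*2+1=1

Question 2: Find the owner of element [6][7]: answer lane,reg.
31,0

c:7=>grp=7  r:6=>rB=0,tig=3,lo=0
L=7*4+3=31  i=0*2+0=0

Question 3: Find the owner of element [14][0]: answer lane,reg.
c: 0->gid=0  r: 14->r8=1,tid=3,i&1=0
L=0*4+3=3  i=1*2+0=2

3,2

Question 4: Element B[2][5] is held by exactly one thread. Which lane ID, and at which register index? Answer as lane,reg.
c=5→G=5  r=2→rhi=0,T=1,p=0
L=5*4+1=21  i=0*2+0=0

21,0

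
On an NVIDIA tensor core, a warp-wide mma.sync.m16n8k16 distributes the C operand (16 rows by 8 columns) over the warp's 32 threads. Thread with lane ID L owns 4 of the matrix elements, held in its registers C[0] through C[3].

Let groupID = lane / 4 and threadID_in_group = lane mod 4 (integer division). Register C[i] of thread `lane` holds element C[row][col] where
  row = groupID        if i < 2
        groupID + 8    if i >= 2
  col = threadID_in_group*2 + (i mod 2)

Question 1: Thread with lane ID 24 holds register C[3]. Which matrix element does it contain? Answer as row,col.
14,1

lane 24->24/4=6, 24 mod 4=0
i=3  r:6+8->14  c:2·0+1->1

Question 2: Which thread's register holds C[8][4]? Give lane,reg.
2,2

r=8→G=0,rhi=1  c=4→T=2,p=0
L=0*4+2=2  i=1*2+0=2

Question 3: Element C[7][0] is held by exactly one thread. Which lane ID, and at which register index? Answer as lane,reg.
r: 7->gid=7,r8=0  c: 0->tid=0,i&1=0
L=7*4+0=28  i=0*2+0=0

28,0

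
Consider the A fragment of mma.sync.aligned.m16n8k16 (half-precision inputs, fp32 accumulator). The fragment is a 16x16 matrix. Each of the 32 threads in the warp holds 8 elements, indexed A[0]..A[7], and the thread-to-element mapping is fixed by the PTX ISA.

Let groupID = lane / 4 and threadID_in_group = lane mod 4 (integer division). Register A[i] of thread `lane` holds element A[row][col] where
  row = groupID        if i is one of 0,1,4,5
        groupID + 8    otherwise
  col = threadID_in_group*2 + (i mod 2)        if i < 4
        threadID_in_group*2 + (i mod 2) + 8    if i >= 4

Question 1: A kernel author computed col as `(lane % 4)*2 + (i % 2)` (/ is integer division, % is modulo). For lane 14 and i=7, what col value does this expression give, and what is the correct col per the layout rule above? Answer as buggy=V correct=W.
buggy=5 correct=13

`(lane % 4)*2 + (i % 2)`[14,7]->5
lane 14->14/4=3, 14 mod 4=2
i=7  r:3+8->11  c:2·2+1+8->13
col: 5 vs 13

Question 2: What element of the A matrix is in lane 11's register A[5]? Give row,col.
L=11→G=11>>2=2, T=11&3=3
[5]→row 2+0=2  col 3·2+1+8=15

2,15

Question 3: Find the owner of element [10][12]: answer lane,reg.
r=10->g=2,rb=1  c=12->cb=1,t=2,b0=0
L=2*4+2=10  i=1*4+1*2+0=6

10,6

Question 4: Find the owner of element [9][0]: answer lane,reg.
4,2

r=9→G=1,rhi=1  c=0→chi=0,T=0,p=0
L=1*4+0=4  i=0*4+1*2+0=2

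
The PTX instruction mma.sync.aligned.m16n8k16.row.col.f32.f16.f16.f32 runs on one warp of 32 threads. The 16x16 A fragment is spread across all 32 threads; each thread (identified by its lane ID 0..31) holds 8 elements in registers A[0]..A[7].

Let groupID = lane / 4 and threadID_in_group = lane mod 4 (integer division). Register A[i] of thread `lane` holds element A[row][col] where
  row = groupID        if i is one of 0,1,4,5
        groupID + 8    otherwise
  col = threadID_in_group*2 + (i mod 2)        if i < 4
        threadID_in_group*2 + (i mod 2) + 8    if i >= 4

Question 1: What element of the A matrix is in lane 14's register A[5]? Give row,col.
3,13

14: gid=3,tid=2
[5] (3+0,2*2+1+8) = (3,13)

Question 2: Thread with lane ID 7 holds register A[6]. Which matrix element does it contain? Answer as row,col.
7: gr=1,th=3
[6] (1+8,3*2+0+8) = (9,14)

9,14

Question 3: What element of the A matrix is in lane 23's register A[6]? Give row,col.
lane 23: grp=5 (23/4), tig=3 (23%4)
i=6: r=5+8=13, c=3*2+0+8=14

13,14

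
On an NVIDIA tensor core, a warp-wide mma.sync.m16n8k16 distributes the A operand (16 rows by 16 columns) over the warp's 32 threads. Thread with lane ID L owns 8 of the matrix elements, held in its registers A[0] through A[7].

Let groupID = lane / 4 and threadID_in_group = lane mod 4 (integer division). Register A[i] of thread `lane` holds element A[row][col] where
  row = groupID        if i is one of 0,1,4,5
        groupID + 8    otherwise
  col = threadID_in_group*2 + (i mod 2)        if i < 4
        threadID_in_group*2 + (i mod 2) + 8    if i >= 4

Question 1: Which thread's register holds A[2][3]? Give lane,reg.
r: 2->gid=2,r8=0  c: 3->c8=0,tid=1,i&1=1
L=2*4+1=9  i=0*4+0*2+1=1

9,1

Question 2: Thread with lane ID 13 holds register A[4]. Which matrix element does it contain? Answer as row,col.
3,10

13: g=3,t=1
[4] (3+0,1*2+0+8) = (3,10)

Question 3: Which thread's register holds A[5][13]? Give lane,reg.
22,5

r: 5->gid=5,r8=0  c: 13->c8=1,tid=2,i&1=1
L=5*4+2=22  i=1*4+0*2+1=5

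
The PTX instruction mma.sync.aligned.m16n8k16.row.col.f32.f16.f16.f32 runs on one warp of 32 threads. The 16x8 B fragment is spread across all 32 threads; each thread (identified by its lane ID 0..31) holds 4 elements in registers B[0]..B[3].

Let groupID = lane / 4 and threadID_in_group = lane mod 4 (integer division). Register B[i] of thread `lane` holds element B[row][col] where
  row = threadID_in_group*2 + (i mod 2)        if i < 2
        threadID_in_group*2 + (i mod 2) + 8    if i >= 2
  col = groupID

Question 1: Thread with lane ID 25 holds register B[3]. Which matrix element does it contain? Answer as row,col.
11,6

25: gid=6,tid=1
[3] (1*2+1+8,6) = (11,6)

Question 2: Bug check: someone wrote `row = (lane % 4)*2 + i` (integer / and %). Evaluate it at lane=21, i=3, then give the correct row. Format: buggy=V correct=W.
`(lane % 4)*2 + i`[21,3]→5
lane 21: G=5 (21/4), T=1 (21%4)
i=3: r=1*2+1+8=11, c=G=5
row: 5 vs 11

buggy=5 correct=11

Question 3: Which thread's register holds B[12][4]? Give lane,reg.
18,2

c:4=>grp=4  r:12=>rB=1,tig=2,lo=0
L=4*4+2=18  i=1*2+0=2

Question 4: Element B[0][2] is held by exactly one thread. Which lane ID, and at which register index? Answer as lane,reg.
c=2→G=2  r=0→rhi=0,T=0,p=0
L=2*4+0=8  i=0*2+0=0

8,0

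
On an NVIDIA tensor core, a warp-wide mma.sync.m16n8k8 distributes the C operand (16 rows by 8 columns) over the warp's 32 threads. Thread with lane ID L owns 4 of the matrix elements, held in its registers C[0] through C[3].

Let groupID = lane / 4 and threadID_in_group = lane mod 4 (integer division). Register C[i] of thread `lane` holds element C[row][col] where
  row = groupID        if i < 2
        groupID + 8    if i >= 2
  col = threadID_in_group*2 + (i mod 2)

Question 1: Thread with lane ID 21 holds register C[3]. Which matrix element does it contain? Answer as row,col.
13,3

lane 21: gr=5 (21/4), th=1 (21%4)
i=3: r=5+8=13, c=1*2+1=3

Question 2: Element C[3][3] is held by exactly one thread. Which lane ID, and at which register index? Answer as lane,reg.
r=3→G=3,rhi=0  c=3→T=1,p=1
L=3*4+1=13  i=0*2+1=1

13,1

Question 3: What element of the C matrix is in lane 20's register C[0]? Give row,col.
lane 20: g=5 (20/4), t=0 (20%4)
i=0: r=5+0=5, c=0*2+0=0

5,0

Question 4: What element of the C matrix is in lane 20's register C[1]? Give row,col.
5,1

20: gid=5,tid=0
[1] (5+0,0*2+1) = (5,1)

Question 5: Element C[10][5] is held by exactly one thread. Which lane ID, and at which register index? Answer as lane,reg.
10,3

r=10→G=2,rhi=1  c=5→T=2,p=1
L=2*4+2=10  i=1*2+1=3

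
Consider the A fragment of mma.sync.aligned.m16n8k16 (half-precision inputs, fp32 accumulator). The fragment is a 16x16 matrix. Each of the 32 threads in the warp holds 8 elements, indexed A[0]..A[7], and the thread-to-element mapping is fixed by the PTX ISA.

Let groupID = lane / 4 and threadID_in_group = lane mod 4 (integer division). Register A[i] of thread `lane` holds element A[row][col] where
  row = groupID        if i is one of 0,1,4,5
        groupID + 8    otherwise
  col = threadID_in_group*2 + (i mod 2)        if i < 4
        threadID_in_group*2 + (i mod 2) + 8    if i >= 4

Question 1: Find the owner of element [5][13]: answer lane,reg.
22,5

r=5->g=5,rb=0  c=13->cb=1,t=2,b0=1
L=5*4+2=22  i=1*4+0*2+1=5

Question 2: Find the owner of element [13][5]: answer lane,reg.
22,3

r=13⇒gr=5,Rb=1  c=5⇒Cb=0,th=2,odd=1
L=5*4+2=22  i=0*4+1*2+1=3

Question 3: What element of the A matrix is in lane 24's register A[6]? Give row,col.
14,8

L=24->gid=24>>2=6, tid=24&3=0
[6]->row 6+8=14  col 0·2+0+8=8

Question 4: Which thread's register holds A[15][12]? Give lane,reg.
30,6

r=15⇒gr=7,Rb=1  c=12⇒Cb=1,th=2,odd=0
L=7*4+2=30  i=1*4+1*2+0=6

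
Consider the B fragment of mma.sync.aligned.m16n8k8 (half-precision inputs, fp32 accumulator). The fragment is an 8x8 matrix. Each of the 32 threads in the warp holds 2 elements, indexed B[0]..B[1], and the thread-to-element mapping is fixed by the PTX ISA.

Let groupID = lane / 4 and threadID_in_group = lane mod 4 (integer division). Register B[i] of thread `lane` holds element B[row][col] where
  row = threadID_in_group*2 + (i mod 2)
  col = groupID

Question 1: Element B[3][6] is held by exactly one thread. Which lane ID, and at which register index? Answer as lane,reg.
c=6⇒gr=6  r=3⇒th=1,odd=1
L=6*4+1=25  i=1=1

25,1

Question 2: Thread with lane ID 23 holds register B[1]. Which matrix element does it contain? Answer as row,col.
7,5

L=23→G=23>>2=5, T=23&3=3
[1]→row 3·2+1=7  col G=5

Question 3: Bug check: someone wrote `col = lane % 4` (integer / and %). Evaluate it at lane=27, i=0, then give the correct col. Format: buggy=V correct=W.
`lane % 4`[27,0]->3
lane 27: g=6 (27/4), t=3 (27%4)
i=0: r=3*2+0=6, c=g=6
col: 3 vs 6

buggy=3 correct=6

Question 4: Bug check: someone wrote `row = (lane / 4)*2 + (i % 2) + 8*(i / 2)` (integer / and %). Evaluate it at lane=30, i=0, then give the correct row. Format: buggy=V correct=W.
buggy=14 correct=4

`(lane / 4)*2 + (i % 2) + 8*(i / 2)`[30,0]=>14
30: grp=7,tig=2
[0] (2*2+0,7) = (4,7)
row: 14 vs 4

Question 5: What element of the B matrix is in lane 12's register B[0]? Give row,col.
0,3

12: g=3,t=0
[0] (0*2+0,3) = (0,3)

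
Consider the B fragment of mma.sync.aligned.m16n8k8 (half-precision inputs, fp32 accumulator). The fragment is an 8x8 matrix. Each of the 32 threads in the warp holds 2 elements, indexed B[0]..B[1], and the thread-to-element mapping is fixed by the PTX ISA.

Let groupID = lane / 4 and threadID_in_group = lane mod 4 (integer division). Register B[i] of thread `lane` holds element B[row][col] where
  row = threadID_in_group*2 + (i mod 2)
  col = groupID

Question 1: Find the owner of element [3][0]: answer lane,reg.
c=0->g=0  r=3->t=1,b0=1
L=0*4+1=1  i=1=1

1,1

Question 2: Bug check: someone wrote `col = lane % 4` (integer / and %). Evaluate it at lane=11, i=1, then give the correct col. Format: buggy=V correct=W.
buggy=3 correct=2

`lane % 4`[11,1]→3
lane 11→11/4=2, 11 mod 4=3
i=1  r:2·3+1→7  c:2
col: 3 vs 2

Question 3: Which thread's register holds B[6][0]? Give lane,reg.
3,0

c=0⇒gr=0  r=6⇒th=3,odd=0
L=0*4+3=3  i=0=0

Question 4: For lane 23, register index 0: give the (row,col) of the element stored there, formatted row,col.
lane 23: gr=5 (23/4), th=3 (23%4)
i=0: r=3*2+0=6, c=gr=5

6,5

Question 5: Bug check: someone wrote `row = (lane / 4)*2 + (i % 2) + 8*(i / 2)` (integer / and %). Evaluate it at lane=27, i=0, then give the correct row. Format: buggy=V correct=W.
`(lane / 4)*2 + (i % 2) + 8*(i / 2)`[27,0]->12
27: g=6,t=3
[0] (3*2+0,6) = (6,6)
row: 12 vs 6

buggy=12 correct=6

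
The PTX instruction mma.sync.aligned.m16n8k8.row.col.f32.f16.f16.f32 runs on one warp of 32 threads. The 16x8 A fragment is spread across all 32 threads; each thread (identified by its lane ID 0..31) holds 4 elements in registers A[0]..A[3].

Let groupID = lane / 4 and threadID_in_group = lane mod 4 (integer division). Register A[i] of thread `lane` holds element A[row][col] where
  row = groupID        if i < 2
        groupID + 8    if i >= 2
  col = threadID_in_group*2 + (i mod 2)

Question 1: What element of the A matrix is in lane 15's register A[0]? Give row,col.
3,6

L=15=>grp=15>>2=3, tig=15&3=3
[0]=>row 3+0=3  col 3·2+0=6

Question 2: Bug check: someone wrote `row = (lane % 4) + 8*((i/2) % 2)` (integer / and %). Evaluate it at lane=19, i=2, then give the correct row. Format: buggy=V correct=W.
`(lane % 4) + 8*((i/2) % 2)`[19,2]->11
lane 19->19/4=4, 19 mod 4=3
i=2  r:4+8->12  c:2·3+0->6
row: 11 vs 12

buggy=11 correct=12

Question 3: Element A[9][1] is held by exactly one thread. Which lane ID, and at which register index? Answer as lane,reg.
r:9=>grp=1,rB=1  c:1=>tig=0,lo=1
L=1*4+0=4  i=1*2+1=3

4,3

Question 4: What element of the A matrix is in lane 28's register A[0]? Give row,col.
lane 28: g=7 (28/4), t=0 (28%4)
i=0: r=7+0=7, c=0*2+0=0

7,0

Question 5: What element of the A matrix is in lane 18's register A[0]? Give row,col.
lane 18=>18/4=4, 18 mod 4=2
i=0  r:4+0=>4  c:2·2+0=>4

4,4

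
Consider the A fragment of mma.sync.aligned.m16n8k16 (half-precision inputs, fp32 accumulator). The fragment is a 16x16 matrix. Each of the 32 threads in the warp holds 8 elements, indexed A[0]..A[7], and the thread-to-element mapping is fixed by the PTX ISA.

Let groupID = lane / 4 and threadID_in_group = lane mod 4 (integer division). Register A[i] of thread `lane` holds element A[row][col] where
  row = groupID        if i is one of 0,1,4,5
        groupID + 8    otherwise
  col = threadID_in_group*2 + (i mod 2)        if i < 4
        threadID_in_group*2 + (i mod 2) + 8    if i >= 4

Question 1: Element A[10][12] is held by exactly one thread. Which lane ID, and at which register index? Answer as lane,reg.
r=10→G=2,rhi=1  c=12→chi=1,T=2,p=0
L=2*4+2=10  i=1*4+1*2+0=6

10,6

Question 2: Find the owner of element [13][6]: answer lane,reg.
r=13→G=5,rhi=1  c=6→chi=0,T=3,p=0
L=5*4+3=23  i=0*4+1*2+0=2

23,2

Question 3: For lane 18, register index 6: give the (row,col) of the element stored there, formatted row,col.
18: gid=4,tid=2
[6] (4+8,2*2+0+8) = (12,12)

12,12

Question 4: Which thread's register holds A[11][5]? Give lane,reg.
r:11=>grp=3,rB=1  c:5=>cB=0,tig=2,lo=1
L=3*4+2=14  i=0*4+1*2+1=3

14,3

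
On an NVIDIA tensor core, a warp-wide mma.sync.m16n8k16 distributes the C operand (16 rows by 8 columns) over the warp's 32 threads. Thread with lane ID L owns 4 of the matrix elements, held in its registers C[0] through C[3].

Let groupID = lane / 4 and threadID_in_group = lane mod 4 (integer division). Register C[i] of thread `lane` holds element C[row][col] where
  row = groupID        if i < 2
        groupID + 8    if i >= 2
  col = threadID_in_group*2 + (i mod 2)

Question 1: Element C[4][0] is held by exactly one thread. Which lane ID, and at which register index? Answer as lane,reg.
r=4→G=4,rhi=0  c=0→T=0,p=0
L=4*4+0=16  i=0*2+0=0

16,0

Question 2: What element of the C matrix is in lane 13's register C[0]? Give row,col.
3,2

lane 13→13/4=3, 13 mod 4=1
i=0  r:3+0→3  c:2·1+0→2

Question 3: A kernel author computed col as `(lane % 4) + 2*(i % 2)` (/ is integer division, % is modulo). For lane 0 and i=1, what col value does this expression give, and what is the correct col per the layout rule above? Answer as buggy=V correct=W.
buggy=2 correct=1

`(lane % 4) + 2*(i % 2)`[0,1]→2
0: G=0,T=0
[1] (0+0,0*2+1) = (0,1)
col: 2 vs 1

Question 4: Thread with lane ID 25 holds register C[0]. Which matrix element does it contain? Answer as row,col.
6,2

lane 25: grp=6 (25/4), tig=1 (25%4)
i=0: r=6+0=6, c=1*2+0=2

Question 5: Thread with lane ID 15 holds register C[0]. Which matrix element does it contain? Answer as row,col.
3,6

lane 15⇒15/4=3, 15 mod 4=3
i=0  r:3+0⇒3  c:2·3+0⇒6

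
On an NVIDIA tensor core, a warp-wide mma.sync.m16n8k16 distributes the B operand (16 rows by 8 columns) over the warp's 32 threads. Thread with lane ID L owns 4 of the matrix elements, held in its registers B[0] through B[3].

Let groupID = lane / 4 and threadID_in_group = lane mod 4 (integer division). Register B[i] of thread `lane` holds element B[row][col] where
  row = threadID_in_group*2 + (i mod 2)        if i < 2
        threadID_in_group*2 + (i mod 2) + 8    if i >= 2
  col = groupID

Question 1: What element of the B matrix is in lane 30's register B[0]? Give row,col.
L=30→G=30>>2=7, T=30&3=2
[0]→row 2·2+0+0=4  col G=7

4,7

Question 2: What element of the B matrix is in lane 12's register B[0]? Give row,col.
12: gr=3,th=0
[0] (0*2+0+0,3) = (0,3)

0,3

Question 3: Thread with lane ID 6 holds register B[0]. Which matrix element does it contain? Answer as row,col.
4,1

6: gid=1,tid=2
[0] (2*2+0+0,1) = (4,1)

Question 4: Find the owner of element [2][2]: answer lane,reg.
c=2->g=2  r=2->rb=0,t=1,b0=0
L=2*4+1=9  i=0*2+0=0

9,0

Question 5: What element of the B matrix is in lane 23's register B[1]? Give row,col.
7,5

lane 23: gid=5 (23/4), tid=3 (23%4)
i=1: r=3*2+1+0=7, c=gid=5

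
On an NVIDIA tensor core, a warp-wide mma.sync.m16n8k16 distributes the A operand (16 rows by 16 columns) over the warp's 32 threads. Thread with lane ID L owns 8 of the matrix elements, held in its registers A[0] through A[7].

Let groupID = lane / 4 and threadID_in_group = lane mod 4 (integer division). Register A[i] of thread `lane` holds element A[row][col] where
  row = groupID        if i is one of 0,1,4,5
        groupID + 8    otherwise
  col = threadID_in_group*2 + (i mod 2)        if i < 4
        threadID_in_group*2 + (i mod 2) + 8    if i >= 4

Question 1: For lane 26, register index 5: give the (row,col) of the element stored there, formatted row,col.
6,13

lane 26=>26/4=6, 26 mod 4=2
i=5  r:6+0=>6  c:2·2+1+8=>13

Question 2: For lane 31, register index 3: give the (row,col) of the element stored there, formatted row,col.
15,7

lane 31: G=7 (31/4), T=3 (31%4)
i=3: r=7+8=15, c=3*2+1+0=7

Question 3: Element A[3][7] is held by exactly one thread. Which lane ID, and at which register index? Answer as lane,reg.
r=3⇒gr=3,Rb=0  c=7⇒Cb=0,th=3,odd=1
L=3*4+3=15  i=0*4+0*2+1=1

15,1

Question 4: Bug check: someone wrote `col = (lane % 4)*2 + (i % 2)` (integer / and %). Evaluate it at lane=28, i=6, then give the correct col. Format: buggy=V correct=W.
buggy=0 correct=8

`(lane % 4)*2 + (i % 2)`[28,6]->0
lane 28: g=7 (28/4), t=0 (28%4)
i=6: r=7+8=15, c=0*2+0+8=8
col: 0 vs 8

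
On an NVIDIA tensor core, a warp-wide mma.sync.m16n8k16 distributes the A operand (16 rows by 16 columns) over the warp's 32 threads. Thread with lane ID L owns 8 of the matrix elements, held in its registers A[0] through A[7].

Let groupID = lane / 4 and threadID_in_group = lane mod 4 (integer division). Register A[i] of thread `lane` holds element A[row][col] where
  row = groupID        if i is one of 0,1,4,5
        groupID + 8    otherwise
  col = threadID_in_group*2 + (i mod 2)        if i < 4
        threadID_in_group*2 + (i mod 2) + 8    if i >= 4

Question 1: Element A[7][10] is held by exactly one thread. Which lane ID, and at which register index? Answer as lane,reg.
r=7->g=7,rb=0  c=10->cb=1,t=1,b0=0
L=7*4+1=29  i=1*4+0*2+0=4

29,4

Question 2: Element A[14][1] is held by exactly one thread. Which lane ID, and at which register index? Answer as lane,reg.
r:14=>grp=6,rB=1  c:1=>cB=0,tig=0,lo=1
L=6*4+0=24  i=0*4+1*2+1=3

24,3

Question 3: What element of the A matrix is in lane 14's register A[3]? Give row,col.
14: gid=3,tid=2
[3] (3+8,2*2+1+0) = (11,5)

11,5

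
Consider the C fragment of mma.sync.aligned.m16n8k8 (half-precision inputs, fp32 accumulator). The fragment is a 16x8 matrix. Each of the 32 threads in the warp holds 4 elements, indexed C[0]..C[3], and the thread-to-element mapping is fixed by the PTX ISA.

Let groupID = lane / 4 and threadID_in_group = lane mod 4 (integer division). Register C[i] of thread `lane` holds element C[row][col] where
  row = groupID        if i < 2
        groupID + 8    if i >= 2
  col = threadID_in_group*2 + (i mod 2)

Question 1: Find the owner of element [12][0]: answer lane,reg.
r=12⇒gr=4,Rb=1  c=0⇒th=0,odd=0
L=4*4+0=16  i=1*2+0=2

16,2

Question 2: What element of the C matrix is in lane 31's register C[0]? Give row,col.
7,6

L=31→G=31>>2=7, T=31&3=3
[0]→row 7+0=7  col 3·2+0=6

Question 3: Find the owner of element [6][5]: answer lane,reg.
r: 6->gid=6,r8=0  c: 5->tid=2,i&1=1
L=6*4+2=26  i=0*2+1=1

26,1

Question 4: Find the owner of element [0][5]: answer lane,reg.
r=0⇒gr=0,Rb=0  c=5⇒th=2,odd=1
L=0*4+2=2  i=0*2+1=1

2,1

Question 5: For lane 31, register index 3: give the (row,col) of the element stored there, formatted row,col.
lane 31: g=7 (31/4), t=3 (31%4)
i=3: r=7+8=15, c=3*2+1=7

15,7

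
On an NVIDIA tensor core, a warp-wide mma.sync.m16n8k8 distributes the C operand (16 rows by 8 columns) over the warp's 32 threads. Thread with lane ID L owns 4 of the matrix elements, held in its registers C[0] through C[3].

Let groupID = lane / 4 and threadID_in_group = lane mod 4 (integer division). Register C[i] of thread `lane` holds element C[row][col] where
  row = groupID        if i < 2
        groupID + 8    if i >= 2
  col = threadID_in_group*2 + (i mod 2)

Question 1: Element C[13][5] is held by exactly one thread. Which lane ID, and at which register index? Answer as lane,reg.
22,3

r=13⇒gr=5,Rb=1  c=5⇒th=2,odd=1
L=5*4+2=22  i=1*2+1=3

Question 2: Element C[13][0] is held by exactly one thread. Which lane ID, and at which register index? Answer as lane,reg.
r=13->g=5,rb=1  c=0->t=0,b0=0
L=5*4+0=20  i=1*2+0=2

20,2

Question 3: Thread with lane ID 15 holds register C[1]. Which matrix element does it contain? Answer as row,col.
15: G=3,T=3
[1] (3+0,3*2+1) = (3,7)

3,7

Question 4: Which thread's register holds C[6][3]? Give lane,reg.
25,1

r:6=>grp=6,rB=0  c:3=>tig=1,lo=1
L=6*4+1=25  i=0*2+1=1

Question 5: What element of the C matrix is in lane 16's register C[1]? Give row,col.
4,1

lane 16: grp=4 (16/4), tig=0 (16%4)
i=1: r=4+0=4, c=0*2+1=1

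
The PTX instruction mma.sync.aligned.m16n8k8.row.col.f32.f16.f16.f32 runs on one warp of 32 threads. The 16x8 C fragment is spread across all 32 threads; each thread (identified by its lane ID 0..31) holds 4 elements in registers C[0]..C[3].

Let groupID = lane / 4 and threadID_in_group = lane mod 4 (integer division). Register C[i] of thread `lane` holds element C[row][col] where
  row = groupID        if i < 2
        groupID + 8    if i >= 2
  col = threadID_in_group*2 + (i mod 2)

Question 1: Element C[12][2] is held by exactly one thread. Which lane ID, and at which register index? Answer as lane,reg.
17,2

r: 12->gid=4,r8=1  c: 2->tid=1,i&1=0
L=4*4+1=17  i=1*2+0=2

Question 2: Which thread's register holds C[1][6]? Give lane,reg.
7,0

r:1=>grp=1,rB=0  c:6=>tig=3,lo=0
L=1*4+3=7  i=0*2+0=0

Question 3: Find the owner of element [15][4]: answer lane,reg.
30,2

r=15->g=7,rb=1  c=4->t=2,b0=0
L=7*4+2=30  i=1*2+0=2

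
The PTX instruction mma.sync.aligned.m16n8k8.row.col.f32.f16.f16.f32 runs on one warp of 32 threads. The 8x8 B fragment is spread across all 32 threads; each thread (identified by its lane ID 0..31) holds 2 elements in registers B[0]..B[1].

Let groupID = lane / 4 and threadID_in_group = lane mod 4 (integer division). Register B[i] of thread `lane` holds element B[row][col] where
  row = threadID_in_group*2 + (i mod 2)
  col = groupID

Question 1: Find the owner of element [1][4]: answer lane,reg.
c:4=>grp=4  r:1=>tig=0,lo=1
L=4*4+0=16  i=1=1

16,1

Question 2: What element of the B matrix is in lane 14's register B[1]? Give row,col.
lane 14: G=3 (14/4), T=2 (14%4)
i=1: r=2*2+1=5, c=G=3

5,3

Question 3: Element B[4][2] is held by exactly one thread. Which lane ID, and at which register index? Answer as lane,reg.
c: 2->gid=2  r: 4->tid=2,i&1=0
L=2*4+2=10  i=0=0

10,0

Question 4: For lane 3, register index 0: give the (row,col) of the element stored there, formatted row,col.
L=3⇒gr=3>>2=0, th=3&3=3
[0]⇒row 3·2+0=6  col gr=0

6,0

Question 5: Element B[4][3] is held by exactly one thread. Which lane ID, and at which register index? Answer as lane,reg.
c=3→G=3  r=4→T=2,p=0
L=3*4+2=14  i=0=0

14,0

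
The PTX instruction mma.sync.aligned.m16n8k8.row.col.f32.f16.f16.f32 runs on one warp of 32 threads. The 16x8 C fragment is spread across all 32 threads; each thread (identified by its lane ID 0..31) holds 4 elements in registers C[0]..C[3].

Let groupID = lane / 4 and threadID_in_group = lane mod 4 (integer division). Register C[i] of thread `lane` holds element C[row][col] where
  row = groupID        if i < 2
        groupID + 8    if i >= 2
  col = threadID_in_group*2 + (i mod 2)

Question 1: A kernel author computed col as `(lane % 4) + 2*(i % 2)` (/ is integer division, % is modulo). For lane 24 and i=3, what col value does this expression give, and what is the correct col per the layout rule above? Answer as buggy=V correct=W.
`(lane % 4) + 2*(i % 2)`[24,3]->2
lane 24: g=6 (24/4), t=0 (24%4)
i=3: r=6+8=14, c=0*2+1=1
col: 2 vs 1

buggy=2 correct=1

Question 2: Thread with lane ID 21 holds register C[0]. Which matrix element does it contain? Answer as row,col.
5,2

lane 21: gr=5 (21/4), th=1 (21%4)
i=0: r=5+0=5, c=1*2+0=2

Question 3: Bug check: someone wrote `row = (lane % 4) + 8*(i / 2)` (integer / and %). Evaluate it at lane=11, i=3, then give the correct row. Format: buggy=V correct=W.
`(lane % 4) + 8*(i / 2)`[11,3]→11
lane 11: G=2 (11/4), T=3 (11%4)
i=3: r=2+8=10, c=3*2+1=7
row: 11 vs 10

buggy=11 correct=10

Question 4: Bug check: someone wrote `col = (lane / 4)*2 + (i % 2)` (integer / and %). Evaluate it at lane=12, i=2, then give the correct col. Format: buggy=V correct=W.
`(lane / 4)*2 + (i % 2)`[12,2]=>6
lane 12: grp=3 (12/4), tig=0 (12%4)
i=2: r=3+8=11, c=0*2+0=0
col: 6 vs 0

buggy=6 correct=0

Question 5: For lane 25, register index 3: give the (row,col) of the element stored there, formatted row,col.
14,3

lane 25: g=6 (25/4), t=1 (25%4)
i=3: r=6+8=14, c=1*2+1=3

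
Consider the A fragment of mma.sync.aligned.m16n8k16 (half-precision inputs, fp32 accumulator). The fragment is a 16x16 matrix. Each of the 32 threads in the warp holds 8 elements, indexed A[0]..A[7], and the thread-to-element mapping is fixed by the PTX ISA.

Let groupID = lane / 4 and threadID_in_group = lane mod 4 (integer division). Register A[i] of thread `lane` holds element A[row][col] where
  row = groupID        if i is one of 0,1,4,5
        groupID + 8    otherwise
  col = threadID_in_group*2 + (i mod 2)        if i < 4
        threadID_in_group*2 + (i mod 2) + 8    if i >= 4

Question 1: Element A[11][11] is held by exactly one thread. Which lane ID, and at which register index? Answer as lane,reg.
13,7

r=11→G=3,rhi=1  c=11→chi=1,T=1,p=1
L=3*4+1=13  i=1*4+1*2+1=7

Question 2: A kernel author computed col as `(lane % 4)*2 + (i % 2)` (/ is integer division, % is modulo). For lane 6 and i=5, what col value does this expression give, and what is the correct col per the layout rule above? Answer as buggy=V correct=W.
`(lane % 4)*2 + (i % 2)`[6,5]->5
6: gid=1,tid=2
[5] (1+0,2*2+1+8) = (1,13)
col: 5 vs 13

buggy=5 correct=13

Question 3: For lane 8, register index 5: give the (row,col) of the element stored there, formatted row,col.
L=8->gid=8>>2=2, tid=8&3=0
[5]->row 2+0=2  col 0·2+1+8=9

2,9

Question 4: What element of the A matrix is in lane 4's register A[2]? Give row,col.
L=4->g=4>>2=1, t=4&3=0
[2]->row 1+8=9  col 0·2+0+0=0

9,0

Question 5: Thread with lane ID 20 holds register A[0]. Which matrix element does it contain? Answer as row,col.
5,0

L=20⇒gr=20>>2=5, th=20&3=0
[0]⇒row 5+0=5  col 0·2+0+0=0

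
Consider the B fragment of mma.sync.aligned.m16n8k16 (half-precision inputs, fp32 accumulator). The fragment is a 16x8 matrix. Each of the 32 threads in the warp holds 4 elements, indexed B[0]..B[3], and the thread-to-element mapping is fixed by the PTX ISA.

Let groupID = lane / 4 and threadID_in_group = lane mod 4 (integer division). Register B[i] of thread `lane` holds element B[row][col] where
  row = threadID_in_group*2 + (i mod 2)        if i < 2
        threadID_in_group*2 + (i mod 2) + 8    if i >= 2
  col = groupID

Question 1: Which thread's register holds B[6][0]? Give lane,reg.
c=0⇒gr=0  r=6⇒Rb=0,th=3,odd=0
L=0*4+3=3  i=0*2+0=0

3,0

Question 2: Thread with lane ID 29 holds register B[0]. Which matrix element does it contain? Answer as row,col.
L=29->g=29>>2=7, t=29&3=1
[0]->row 1·2+0+0=2  col g=7

2,7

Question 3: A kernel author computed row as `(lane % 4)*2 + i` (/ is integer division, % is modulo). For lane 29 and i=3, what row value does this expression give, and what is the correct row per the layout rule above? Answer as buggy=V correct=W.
buggy=5 correct=11

`(lane % 4)*2 + i`[29,3]⇒5
29: gr=7,th=1
[3] (1*2+1+8,7) = (11,7)
row: 5 vs 11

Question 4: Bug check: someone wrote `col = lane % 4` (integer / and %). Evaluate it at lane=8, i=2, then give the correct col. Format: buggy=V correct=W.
buggy=0 correct=2

`lane % 4`[8,2]=>0
8: grp=2,tig=0
[2] (0*2+0+8,2) = (8,2)
col: 0 vs 2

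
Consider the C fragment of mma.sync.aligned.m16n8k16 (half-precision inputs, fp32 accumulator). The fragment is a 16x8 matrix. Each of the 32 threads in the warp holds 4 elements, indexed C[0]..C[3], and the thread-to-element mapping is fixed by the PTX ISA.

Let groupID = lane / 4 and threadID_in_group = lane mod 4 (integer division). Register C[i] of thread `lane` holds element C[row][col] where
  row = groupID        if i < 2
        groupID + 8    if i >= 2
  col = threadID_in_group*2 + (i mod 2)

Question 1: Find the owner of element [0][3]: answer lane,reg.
1,1

r:0=>grp=0,rB=0  c:3=>tig=1,lo=1
L=0*4+1=1  i=0*2+1=1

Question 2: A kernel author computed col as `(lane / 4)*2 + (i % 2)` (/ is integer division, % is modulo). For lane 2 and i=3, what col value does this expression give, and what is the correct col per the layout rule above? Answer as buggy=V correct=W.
buggy=1 correct=5

`(lane / 4)*2 + (i % 2)`[2,3]⇒1
L=2⇒gr=2>>2=0, th=2&3=2
[3]⇒row 0+8=8  col 2·2+1=5
col: 1 vs 5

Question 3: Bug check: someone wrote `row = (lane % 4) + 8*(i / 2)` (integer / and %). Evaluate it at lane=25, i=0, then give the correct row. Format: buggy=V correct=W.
buggy=1 correct=6

`(lane % 4) + 8*(i / 2)`[25,0]->1
lane 25->25/4=6, 25 mod 4=1
i=0  r:6+0->6  c:2·1+0->2
row: 1 vs 6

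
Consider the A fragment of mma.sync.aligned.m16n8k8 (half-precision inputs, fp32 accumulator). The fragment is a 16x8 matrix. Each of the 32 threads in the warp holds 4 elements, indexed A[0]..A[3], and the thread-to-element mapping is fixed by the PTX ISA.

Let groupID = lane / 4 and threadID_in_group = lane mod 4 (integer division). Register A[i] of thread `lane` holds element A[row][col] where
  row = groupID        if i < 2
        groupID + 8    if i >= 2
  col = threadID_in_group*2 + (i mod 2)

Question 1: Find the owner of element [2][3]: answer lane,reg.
9,1

r:2=>grp=2,rB=0  c:3=>tig=1,lo=1
L=2*4+1=9  i=0*2+1=1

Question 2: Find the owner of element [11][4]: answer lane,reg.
14,2

r:11=>grp=3,rB=1  c:4=>tig=2,lo=0
L=3*4+2=14  i=1*2+0=2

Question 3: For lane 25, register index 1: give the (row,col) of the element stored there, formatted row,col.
6,3

25: grp=6,tig=1
[1] (6+0,1*2+1) = (6,3)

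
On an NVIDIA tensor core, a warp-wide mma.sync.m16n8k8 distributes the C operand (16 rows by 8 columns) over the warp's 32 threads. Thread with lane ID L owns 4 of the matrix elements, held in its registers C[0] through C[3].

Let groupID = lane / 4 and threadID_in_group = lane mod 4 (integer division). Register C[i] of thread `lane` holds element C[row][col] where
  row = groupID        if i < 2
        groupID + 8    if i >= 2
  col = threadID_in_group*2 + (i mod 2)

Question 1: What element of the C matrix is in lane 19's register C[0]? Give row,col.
L=19->gid=19>>2=4, tid=19&3=3
[0]->row 4+0=4  col 3·2+0=6

4,6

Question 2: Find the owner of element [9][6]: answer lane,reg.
7,2

r=9→G=1,rhi=1  c=6→T=3,p=0
L=1*4+3=7  i=1*2+0=2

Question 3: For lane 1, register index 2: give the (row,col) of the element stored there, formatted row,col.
8,2

1: gr=0,th=1
[2] (0+8,1*2+0) = (8,2)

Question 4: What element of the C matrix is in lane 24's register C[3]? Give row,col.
lane 24: G=6 (24/4), T=0 (24%4)
i=3: r=6+8=14, c=0*2+1=1

14,1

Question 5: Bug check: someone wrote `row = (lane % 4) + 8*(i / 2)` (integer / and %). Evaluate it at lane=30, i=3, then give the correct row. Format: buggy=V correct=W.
buggy=10 correct=15

`(lane % 4) + 8*(i / 2)`[30,3]->10
30: g=7,t=2
[3] (7+8,2*2+1) = (15,5)
row: 10 vs 15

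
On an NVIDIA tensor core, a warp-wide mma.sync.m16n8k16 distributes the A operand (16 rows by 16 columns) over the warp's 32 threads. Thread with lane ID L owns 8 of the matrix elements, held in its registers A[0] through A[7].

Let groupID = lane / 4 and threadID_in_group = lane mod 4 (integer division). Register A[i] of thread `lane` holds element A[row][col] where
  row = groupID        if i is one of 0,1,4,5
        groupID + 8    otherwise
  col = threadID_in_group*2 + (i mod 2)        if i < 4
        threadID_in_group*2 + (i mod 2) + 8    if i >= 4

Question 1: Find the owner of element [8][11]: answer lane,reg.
1,7

r=8⇒gr=0,Rb=1  c=11⇒Cb=1,th=1,odd=1
L=0*4+1=1  i=1*4+1*2+1=7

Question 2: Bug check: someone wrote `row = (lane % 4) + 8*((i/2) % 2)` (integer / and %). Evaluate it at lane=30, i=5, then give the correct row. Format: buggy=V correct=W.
`(lane % 4) + 8*((i/2) % 2)`[30,5]→2
30: G=7,T=2
[5] (7+0,2*2+1+8) = (7,13)
row: 2 vs 7

buggy=2 correct=7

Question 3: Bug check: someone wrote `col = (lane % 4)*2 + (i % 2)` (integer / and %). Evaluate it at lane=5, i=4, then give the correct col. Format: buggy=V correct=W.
buggy=2 correct=10

`(lane % 4)*2 + (i % 2)`[5,4]⇒2
lane 5: gr=1 (5/4), th=1 (5%4)
i=4: r=1+0=1, c=1*2+0+8=10
col: 2 vs 10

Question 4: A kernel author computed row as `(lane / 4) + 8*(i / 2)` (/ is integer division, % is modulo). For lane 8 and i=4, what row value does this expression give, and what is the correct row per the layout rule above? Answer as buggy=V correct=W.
`(lane / 4) + 8*(i / 2)`[8,4]=>18
8: grp=2,tig=0
[4] (2+0,0*2+0+8) = (2,8)
row: 18 vs 2

buggy=18 correct=2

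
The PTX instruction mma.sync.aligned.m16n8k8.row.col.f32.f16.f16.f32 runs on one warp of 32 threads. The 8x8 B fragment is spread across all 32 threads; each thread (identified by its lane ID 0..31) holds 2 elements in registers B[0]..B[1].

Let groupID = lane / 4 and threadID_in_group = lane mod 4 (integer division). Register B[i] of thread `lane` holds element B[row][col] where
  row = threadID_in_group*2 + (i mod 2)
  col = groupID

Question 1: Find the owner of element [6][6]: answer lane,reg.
c: 6->gid=6  r: 6->tid=3,i&1=0
L=6*4+3=27  i=0=0

27,0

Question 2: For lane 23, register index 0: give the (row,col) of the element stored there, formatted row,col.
L=23=>grp=23>>2=5, tig=23&3=3
[0]=>row 3·2+0=6  col grp=5

6,5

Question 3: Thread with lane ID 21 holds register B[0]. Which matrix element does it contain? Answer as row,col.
2,5

21: G=5,T=1
[0] (1*2+0,5) = (2,5)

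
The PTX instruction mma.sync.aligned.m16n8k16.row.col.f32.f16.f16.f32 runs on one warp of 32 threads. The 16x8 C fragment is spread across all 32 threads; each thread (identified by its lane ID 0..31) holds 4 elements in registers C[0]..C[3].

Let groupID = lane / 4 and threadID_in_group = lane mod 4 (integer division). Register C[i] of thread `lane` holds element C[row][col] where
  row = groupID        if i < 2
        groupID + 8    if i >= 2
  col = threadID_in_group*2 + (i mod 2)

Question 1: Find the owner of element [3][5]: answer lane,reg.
r=3→G=3,rhi=0  c=5→T=2,p=1
L=3*4+2=14  i=0*2+1=1

14,1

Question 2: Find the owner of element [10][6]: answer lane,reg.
11,2

r: 10->gid=2,r8=1  c: 6->tid=3,i&1=0
L=2*4+3=11  i=1*2+0=2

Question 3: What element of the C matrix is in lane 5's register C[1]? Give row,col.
lane 5->5/4=1, 5 mod 4=1
i=1  r:1+0->1  c:2·1+1->3

1,3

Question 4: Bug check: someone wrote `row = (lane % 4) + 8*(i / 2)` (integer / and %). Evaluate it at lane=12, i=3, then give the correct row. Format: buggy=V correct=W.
buggy=8 correct=11

`(lane % 4) + 8*(i / 2)`[12,3]->8
lane 12->12/4=3, 12 mod 4=0
i=3  r:3+8->11  c:2·0+1->1
row: 8 vs 11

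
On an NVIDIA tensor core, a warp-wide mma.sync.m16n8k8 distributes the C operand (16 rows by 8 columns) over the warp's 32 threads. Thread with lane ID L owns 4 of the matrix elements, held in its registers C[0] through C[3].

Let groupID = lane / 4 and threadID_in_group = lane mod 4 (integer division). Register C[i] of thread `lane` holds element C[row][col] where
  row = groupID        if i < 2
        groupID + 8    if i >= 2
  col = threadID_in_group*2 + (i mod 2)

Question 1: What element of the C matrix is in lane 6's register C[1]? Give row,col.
1,5

6: G=1,T=2
[1] (1+0,2*2+1) = (1,5)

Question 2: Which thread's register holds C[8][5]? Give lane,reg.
2,3

r=8→G=0,rhi=1  c=5→T=2,p=1
L=0*4+2=2  i=1*2+1=3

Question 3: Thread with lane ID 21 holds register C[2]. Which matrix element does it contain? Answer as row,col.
13,2

21: G=5,T=1
[2] (5+8,1*2+0) = (13,2)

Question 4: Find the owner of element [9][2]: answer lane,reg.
5,2

r=9⇒gr=1,Rb=1  c=2⇒th=1,odd=0
L=1*4+1=5  i=1*2+0=2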